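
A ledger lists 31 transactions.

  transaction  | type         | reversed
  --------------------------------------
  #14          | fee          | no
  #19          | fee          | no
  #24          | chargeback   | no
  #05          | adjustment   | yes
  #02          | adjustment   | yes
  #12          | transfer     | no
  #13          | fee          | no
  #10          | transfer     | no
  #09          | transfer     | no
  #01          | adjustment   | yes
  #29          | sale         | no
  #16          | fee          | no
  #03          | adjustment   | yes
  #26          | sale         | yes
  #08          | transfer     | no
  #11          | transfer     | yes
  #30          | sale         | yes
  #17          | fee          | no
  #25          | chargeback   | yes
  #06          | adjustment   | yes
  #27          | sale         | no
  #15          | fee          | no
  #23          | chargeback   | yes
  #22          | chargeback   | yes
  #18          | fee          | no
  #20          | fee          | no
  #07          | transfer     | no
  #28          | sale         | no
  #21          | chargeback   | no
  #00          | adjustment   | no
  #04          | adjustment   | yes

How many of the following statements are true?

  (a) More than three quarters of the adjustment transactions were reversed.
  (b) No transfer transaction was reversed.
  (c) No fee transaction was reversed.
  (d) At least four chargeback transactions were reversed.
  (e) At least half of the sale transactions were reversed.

2

(a) adjustment: |A| = 7, |A ∩ B| = 6; needs |A ∩ B| / |A| > 3/4 — true.
(b) transfer: |A| = 6, |A ∩ B| = 1; needs A ∩ B = ∅ (|A ∩ B| = 0) — false.
(c) fee: |A| = 8, |A ∩ B| = 0; needs A ∩ B = ∅ (|A ∩ B| = 0) — true.
(d) chargeback: |A| = 5, |A ∩ B| = 3; needs |A ∩ B| ≥ 4 — false.
(e) sale: |A| = 5, |A ∩ B| = 2; needs |A ∩ B| ≥ |A ∖ B| — false.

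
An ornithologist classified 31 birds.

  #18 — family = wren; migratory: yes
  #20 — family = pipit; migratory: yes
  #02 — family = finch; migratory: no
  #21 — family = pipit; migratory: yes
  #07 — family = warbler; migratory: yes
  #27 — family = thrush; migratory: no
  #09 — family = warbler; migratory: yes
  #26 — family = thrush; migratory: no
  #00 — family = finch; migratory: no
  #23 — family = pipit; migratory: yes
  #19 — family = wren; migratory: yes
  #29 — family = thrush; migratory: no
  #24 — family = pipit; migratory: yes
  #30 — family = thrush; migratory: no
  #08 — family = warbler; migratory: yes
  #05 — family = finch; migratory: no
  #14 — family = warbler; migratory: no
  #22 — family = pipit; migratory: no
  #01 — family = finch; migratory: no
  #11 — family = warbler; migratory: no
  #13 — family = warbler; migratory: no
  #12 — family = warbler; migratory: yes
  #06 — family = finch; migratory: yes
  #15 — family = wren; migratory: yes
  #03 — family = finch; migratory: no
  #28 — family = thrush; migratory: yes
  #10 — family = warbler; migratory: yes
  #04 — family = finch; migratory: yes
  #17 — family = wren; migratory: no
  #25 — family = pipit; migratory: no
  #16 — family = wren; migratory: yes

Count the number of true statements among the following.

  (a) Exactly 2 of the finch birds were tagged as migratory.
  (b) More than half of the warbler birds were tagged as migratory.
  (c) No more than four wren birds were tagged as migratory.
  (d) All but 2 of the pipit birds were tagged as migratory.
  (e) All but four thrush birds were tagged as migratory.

(a) finch: |A| = 7, |A ∩ B| = 2; needs |A ∩ B| = 2 — true.
(b) warbler: |A| = 8, |A ∩ B| = 5; needs |A ∩ B| > |A ∖ B| — true.
(c) wren: |A| = 5, |A ∩ B| = 4; needs |A ∩ B| ≤ 4 — true.
(d) pipit: |A| = 6, |A ∩ B| = 4; needs |A ∖ B| = 2 — true.
(e) thrush: |A| = 5, |A ∩ B| = 1; needs |A ∖ B| = 4 — true.

5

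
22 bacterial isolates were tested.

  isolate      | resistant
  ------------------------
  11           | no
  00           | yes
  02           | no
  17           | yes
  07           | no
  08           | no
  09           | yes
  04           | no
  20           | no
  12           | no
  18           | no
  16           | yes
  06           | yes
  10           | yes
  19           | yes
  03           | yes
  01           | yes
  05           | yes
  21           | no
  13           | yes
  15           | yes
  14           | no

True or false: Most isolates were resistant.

The determiner here denotes the relation: |A ∩ B| > |A ∖ B|.
|A| = 22, |A ∩ B| = 12, |A ∖ B| = 10.
12 > 10, so the statement is true.

True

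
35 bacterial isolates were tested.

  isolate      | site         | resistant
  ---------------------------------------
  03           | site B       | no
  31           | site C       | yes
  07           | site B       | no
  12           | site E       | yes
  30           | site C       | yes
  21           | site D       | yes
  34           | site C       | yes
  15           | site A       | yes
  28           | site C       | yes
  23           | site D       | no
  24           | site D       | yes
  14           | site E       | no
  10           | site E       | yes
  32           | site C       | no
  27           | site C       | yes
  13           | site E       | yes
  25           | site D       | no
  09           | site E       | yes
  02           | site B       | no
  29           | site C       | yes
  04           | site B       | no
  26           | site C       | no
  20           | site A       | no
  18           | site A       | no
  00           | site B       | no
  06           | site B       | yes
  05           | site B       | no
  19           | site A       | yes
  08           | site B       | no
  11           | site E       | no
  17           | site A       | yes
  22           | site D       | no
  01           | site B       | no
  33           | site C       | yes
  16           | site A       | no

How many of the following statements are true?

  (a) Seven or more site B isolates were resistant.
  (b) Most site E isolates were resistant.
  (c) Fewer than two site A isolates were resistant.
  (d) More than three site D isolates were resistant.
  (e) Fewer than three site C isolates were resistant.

(a) site B: |A| = 9, |A ∩ B| = 1; needs |A ∩ B| ≥ 7 — false.
(b) site E: |A| = 6, |A ∩ B| = 4; needs |A ∩ B| > |A ∖ B| — true.
(c) site A: |A| = 6, |A ∩ B| = 3; needs |A ∩ B| < 2 — false.
(d) site D: |A| = 5, |A ∩ B| = 2; needs |A ∩ B| > 3 — false.
(e) site C: |A| = 9, |A ∩ B| = 7; needs |A ∩ B| < 3 — false.

1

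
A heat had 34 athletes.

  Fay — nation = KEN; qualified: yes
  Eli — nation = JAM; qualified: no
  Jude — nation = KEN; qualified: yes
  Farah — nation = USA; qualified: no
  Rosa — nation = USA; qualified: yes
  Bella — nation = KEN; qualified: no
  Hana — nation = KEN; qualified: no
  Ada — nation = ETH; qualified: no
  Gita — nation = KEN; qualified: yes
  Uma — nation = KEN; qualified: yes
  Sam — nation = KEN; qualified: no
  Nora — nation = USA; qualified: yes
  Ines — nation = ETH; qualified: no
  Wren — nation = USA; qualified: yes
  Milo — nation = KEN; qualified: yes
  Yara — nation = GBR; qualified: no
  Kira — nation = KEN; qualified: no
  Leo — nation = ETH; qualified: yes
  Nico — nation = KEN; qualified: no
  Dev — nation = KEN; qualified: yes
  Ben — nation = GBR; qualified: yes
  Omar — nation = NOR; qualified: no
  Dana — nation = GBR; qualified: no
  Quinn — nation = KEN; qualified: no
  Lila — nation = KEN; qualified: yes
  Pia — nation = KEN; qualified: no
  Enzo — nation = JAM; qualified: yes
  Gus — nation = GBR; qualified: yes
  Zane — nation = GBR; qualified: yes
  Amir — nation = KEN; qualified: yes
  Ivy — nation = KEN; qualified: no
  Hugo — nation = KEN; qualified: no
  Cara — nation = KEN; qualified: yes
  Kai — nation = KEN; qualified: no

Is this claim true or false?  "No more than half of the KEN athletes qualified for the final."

True

The determiner here denotes the relation: |A ∩ B| ≤ |A ∖ B|.
|A| = 19, |A ∩ B| = 9, |A ∖ B| = 10.
9 < 10, so the statement is true.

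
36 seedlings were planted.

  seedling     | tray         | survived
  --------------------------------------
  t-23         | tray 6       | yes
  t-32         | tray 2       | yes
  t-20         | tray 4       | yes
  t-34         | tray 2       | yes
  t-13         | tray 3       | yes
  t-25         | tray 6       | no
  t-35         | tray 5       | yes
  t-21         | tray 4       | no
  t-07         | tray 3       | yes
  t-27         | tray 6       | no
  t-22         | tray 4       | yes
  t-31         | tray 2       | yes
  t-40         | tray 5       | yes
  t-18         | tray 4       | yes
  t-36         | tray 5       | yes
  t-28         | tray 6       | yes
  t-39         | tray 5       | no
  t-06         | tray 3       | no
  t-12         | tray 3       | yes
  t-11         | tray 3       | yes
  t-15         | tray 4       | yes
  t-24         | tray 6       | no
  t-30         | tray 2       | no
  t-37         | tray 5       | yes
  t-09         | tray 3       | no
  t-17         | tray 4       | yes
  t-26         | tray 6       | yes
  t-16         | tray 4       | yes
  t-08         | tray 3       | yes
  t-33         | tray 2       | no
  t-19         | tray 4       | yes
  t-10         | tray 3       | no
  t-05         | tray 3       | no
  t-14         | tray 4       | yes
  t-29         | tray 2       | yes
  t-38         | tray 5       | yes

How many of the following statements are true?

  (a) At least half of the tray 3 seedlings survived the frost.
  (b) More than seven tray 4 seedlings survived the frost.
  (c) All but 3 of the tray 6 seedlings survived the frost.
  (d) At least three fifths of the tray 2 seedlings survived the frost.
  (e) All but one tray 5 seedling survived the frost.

5

(a) tray 3: |A| = 9, |A ∩ B| = 5; needs |A ∩ B| ≥ |A ∖ B| — true.
(b) tray 4: |A| = 9, |A ∩ B| = 8; needs |A ∩ B| > 7 — true.
(c) tray 6: |A| = 6, |A ∩ B| = 3; needs |A ∖ B| = 3 — true.
(d) tray 2: |A| = 6, |A ∩ B| = 4; needs |A ∩ B| / |A| ≥ 3/5 — true.
(e) tray 5: |A| = 6, |A ∩ B| = 5; needs |A ∖ B| = 1 — true.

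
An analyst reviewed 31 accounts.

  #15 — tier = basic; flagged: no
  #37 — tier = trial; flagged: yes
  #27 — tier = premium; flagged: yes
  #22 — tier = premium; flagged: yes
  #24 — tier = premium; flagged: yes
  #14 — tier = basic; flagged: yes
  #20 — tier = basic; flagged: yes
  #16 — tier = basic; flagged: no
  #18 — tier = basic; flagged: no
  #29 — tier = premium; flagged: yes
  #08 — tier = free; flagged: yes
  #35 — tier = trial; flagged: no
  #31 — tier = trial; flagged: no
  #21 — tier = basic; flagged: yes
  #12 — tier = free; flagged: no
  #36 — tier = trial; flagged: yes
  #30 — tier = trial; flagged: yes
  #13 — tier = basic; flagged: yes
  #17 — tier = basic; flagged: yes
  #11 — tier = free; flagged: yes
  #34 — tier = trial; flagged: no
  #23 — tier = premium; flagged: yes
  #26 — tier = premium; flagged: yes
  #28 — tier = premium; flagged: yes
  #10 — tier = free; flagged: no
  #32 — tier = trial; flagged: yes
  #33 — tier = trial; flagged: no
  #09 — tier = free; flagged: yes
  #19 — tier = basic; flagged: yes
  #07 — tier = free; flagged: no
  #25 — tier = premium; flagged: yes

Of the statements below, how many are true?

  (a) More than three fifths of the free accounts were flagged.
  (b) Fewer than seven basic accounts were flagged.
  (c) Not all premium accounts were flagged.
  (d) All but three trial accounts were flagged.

1

(a) free: |A| = 6, |A ∩ B| = 3; needs |A ∩ B| / |A| > 3/5 — false.
(b) basic: |A| = 9, |A ∩ B| = 6; needs |A ∩ B| < 7 — true.
(c) premium: |A| = 8, |A ∩ B| = 8; needs A ⊄ B (|A ∖ B| ≥ 1) — false.
(d) trial: |A| = 8, |A ∩ B| = 4; needs |A ∖ B| = 3 — false.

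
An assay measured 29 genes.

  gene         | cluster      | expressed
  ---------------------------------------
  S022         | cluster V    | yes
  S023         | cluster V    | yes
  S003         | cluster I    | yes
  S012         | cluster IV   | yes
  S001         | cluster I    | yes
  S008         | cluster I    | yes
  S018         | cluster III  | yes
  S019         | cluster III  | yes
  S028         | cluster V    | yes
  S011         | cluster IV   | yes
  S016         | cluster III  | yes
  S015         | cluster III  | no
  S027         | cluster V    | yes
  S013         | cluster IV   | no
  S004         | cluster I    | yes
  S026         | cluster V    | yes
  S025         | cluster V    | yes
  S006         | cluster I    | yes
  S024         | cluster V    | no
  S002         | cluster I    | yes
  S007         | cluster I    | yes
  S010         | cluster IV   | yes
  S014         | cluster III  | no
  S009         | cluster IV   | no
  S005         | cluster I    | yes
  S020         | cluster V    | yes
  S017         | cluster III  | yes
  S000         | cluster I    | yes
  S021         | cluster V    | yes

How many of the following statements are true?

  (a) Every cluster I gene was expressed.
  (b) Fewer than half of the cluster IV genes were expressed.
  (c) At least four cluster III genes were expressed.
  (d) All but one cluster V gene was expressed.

3

(a) cluster I: |A| = 9, |A ∩ B| = 9; needs A ⊆ B, i.e. every element of A is in B (|A ∖ B| = 0) — true.
(b) cluster IV: |A| = 5, |A ∩ B| = 3; needs |A ∩ B| < |A ∖ B| — false.
(c) cluster III: |A| = 6, |A ∩ B| = 4; needs |A ∩ B| ≥ 4 — true.
(d) cluster V: |A| = 9, |A ∩ B| = 8; needs |A ∖ B| = 1 — true.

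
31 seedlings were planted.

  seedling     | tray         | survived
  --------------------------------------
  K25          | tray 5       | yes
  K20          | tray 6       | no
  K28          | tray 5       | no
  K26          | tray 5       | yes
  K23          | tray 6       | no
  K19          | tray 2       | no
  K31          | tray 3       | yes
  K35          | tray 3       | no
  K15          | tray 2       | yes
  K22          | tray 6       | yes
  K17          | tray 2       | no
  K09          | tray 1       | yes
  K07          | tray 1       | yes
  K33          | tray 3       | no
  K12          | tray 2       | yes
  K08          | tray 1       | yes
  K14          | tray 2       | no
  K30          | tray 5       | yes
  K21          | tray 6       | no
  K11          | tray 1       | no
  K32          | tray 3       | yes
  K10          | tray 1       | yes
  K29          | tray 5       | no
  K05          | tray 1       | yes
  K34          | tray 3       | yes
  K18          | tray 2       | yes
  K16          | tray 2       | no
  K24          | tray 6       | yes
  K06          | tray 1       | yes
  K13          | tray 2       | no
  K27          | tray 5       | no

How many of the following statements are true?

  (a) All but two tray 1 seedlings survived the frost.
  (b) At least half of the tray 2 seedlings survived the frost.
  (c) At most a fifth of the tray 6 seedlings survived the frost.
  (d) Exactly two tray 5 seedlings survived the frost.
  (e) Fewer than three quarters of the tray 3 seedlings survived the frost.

1

(a) tray 1: |A| = 7, |A ∩ B| = 6; needs |A ∖ B| = 2 — false.
(b) tray 2: |A| = 8, |A ∩ B| = 3; needs |A ∩ B| ≥ |A ∖ B| — false.
(c) tray 6: |A| = 5, |A ∩ B| = 2; needs |A ∩ B| / |A| ≤ 1/5 — false.
(d) tray 5: |A| = 6, |A ∩ B| = 3; needs |A ∩ B| = 2 — false.
(e) tray 3: |A| = 5, |A ∩ B| = 3; needs |A ∩ B| / |A| < 3/4 — true.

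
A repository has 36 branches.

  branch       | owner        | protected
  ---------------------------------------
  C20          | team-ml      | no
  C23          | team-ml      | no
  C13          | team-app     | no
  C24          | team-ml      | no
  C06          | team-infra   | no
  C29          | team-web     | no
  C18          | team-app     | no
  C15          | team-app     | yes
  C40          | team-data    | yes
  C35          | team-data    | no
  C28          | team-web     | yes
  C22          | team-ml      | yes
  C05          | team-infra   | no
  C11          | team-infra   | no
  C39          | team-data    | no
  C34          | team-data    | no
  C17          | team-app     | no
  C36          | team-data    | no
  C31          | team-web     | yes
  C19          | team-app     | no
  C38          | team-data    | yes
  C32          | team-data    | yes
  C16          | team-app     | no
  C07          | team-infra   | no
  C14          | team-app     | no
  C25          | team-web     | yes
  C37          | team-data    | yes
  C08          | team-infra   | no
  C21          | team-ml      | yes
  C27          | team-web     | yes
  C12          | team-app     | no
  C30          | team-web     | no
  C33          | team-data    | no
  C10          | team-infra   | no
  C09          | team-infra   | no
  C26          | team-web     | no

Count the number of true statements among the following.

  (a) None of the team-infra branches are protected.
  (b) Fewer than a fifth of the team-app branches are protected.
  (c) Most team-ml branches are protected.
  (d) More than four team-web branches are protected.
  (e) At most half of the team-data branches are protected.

3

(a) team-infra: |A| = 7, |A ∩ B| = 0; needs A ∩ B = ∅ (|A ∩ B| = 0) — true.
(b) team-app: |A| = 8, |A ∩ B| = 1; needs |A ∩ B| / |A| < 1/5 — true.
(c) team-ml: |A| = 5, |A ∩ B| = 2; needs |A ∩ B| > |A ∖ B| — false.
(d) team-web: |A| = 7, |A ∩ B| = 4; needs |A ∩ B| > 4 — false.
(e) team-data: |A| = 9, |A ∩ B| = 4; needs |A ∩ B| ≤ |A ∖ B| — true.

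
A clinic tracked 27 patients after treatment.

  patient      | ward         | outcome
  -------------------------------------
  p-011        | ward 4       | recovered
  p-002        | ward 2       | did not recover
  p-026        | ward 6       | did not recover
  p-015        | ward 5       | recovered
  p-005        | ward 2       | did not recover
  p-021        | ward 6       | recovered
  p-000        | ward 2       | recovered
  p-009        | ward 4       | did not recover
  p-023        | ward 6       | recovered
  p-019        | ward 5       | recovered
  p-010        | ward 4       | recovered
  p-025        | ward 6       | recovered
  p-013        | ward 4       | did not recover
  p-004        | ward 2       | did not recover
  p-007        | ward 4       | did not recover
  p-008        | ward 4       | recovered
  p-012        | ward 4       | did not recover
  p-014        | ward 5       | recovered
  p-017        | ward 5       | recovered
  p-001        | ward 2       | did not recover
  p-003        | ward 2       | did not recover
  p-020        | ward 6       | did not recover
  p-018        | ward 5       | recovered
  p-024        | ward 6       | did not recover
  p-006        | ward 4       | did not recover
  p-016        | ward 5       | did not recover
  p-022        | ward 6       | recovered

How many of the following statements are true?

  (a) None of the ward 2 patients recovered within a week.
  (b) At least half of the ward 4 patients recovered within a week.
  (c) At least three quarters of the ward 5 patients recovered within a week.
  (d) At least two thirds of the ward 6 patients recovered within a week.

(a) ward 2: |A| = 6, |A ∩ B| = 1; needs A ∩ B = ∅ (|A ∩ B| = 0) — false.
(b) ward 4: |A| = 8, |A ∩ B| = 3; needs |A ∩ B| ≥ |A ∖ B| — false.
(c) ward 5: |A| = 6, |A ∩ B| = 5; needs |A ∩ B| / |A| ≥ 3/4 — true.
(d) ward 6: |A| = 7, |A ∩ B| = 4; needs |A ∩ B| / |A| ≥ 2/3 — false.

1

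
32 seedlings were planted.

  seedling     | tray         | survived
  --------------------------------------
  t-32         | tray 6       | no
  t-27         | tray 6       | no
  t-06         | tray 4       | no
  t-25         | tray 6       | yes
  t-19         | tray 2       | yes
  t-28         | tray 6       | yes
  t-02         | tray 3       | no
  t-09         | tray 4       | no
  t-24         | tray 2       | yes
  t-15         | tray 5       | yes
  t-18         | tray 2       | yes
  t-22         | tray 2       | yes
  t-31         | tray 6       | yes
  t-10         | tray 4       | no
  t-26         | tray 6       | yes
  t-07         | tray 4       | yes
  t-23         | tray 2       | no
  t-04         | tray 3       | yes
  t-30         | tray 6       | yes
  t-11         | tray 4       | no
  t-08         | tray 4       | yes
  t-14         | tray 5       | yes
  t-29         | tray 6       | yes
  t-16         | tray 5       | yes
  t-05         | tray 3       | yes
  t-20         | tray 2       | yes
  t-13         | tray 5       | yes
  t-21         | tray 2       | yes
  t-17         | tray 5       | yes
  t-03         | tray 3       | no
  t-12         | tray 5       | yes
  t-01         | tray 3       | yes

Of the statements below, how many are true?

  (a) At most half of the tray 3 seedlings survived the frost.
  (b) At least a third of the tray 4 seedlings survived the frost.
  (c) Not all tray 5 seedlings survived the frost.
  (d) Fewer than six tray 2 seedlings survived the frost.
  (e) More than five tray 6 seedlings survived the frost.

(a) tray 3: |A| = 5, |A ∩ B| = 3; needs |A ∩ B| ≤ |A ∖ B| — false.
(b) tray 4: |A| = 6, |A ∩ B| = 2; needs |A ∩ B| / |A| ≥ 1/3 — true.
(c) tray 5: |A| = 6, |A ∩ B| = 6; needs A ⊄ B (|A ∖ B| ≥ 1) — false.
(d) tray 2: |A| = 7, |A ∩ B| = 6; needs |A ∩ B| < 6 — false.
(e) tray 6: |A| = 8, |A ∩ B| = 6; needs |A ∩ B| > 5 — true.

2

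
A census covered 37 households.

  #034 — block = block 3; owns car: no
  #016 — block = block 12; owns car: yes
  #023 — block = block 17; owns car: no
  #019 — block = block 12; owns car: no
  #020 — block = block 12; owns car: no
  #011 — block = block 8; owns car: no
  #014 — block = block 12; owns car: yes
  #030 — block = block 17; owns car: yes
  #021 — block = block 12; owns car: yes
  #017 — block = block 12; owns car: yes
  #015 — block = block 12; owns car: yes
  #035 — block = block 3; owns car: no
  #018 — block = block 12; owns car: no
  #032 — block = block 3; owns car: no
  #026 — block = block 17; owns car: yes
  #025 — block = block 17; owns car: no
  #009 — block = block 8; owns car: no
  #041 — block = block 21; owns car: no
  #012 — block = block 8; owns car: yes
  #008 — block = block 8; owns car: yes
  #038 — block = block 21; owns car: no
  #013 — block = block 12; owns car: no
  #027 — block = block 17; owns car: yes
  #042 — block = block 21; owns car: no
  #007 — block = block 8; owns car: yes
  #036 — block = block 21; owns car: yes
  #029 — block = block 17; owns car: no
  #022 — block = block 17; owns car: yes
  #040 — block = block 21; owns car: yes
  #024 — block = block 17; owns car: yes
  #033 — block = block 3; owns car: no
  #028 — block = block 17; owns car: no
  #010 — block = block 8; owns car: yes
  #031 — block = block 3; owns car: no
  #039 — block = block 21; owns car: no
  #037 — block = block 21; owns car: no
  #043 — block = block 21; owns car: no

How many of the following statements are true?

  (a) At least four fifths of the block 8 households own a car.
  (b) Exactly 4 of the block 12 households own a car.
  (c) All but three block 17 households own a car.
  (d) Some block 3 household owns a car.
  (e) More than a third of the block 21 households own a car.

0

(a) block 8: |A| = 6, |A ∩ B| = 4; needs |A ∩ B| / |A| ≥ 4/5 — false.
(b) block 12: |A| = 9, |A ∩ B| = 5; needs |A ∩ B| = 4 — false.
(c) block 17: |A| = 9, |A ∩ B| = 5; needs |A ∖ B| = 3 — false.
(d) block 3: |A| = 5, |A ∩ B| = 0; needs A ∩ B ≠ ∅ (|A ∩ B| ≥ 1) — false.
(e) block 21: |A| = 8, |A ∩ B| = 2; needs |A ∩ B| / |A| > 1/3 — false.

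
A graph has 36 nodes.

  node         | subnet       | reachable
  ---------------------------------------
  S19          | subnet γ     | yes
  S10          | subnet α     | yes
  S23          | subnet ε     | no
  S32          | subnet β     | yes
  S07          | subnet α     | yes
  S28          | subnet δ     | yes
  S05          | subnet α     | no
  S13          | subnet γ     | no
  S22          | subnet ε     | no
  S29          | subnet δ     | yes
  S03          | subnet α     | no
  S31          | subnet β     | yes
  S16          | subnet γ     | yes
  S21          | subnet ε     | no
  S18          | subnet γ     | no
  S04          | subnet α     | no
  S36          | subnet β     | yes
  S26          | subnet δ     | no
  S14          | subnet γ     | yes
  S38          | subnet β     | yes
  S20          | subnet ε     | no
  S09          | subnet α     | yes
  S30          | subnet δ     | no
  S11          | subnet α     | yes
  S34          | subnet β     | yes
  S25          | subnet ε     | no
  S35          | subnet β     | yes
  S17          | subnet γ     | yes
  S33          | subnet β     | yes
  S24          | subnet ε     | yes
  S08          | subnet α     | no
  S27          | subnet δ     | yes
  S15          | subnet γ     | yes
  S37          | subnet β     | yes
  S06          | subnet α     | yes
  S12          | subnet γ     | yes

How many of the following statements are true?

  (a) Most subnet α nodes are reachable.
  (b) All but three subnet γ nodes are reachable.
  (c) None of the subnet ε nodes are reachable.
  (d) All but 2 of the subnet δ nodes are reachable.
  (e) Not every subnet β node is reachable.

(a) subnet α: |A| = 9, |A ∩ B| = 5; needs |A ∩ B| > |A ∖ B| — true.
(b) subnet γ: |A| = 8, |A ∩ B| = 6; needs |A ∖ B| = 3 — false.
(c) subnet ε: |A| = 6, |A ∩ B| = 1; needs A ∩ B = ∅ (|A ∩ B| = 0) — false.
(d) subnet δ: |A| = 5, |A ∩ B| = 3; needs |A ∖ B| = 2 — true.
(e) subnet β: |A| = 8, |A ∩ B| = 8; needs A ⊄ B (|A ∖ B| ≥ 1) — false.

2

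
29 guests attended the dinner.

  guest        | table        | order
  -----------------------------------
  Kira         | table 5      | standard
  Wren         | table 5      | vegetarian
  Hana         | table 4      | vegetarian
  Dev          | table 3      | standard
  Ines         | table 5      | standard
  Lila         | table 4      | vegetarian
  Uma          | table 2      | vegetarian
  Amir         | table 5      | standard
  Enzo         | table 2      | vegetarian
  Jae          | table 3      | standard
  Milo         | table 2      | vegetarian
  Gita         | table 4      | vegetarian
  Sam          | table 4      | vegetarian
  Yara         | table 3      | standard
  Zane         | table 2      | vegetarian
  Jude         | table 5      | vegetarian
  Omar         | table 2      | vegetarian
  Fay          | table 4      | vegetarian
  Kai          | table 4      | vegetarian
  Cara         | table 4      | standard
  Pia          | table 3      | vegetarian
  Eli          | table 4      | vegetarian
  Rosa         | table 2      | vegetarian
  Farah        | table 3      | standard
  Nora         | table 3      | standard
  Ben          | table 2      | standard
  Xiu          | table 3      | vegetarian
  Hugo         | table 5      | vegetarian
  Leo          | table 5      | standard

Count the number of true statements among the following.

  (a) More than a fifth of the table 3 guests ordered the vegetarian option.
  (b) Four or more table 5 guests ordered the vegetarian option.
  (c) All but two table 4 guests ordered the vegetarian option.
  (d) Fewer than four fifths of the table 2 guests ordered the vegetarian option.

(a) table 3: |A| = 7, |A ∩ B| = 2; needs |A ∩ B| / |A| > 1/5 — true.
(b) table 5: |A| = 7, |A ∩ B| = 3; needs |A ∩ B| ≥ 4 — false.
(c) table 4: |A| = 8, |A ∩ B| = 7; needs |A ∖ B| = 2 — false.
(d) table 2: |A| = 7, |A ∩ B| = 6; needs |A ∩ B| / |A| < 4/5 — false.

1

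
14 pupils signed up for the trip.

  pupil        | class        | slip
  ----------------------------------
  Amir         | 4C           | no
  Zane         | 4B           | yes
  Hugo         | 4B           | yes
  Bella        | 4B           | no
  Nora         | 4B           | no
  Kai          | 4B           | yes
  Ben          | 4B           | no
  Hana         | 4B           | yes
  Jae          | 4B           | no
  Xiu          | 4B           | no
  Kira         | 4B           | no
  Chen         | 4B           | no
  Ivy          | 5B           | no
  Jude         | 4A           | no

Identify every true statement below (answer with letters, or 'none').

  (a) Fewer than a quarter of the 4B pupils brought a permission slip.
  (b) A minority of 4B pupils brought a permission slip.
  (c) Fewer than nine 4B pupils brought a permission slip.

(b), (c)

|A| = 11, |A ∩ B| = 4, |A ∖ B| = 7.
(a) |A ∩ B| / |A| < 1/4: fails.
(b) |A ∩ B| < |A ∖ B|: holds.
(c) |A ∩ B| < 9: holds.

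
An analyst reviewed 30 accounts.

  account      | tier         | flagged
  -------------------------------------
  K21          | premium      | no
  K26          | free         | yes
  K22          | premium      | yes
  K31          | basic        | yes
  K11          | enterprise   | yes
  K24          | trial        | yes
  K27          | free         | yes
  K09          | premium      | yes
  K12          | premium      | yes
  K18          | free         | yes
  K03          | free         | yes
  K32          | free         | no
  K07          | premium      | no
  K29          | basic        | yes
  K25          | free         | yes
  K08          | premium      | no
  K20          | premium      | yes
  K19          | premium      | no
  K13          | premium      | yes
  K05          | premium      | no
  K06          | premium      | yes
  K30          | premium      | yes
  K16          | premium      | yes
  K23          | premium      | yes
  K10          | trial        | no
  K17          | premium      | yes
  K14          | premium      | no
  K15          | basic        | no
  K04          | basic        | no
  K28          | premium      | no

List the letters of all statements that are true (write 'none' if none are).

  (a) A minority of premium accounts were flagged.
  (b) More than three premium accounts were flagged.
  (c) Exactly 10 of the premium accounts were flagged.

|A| = 17, |A ∩ B| = 10, |A ∖ B| = 7.
(a) |A ∩ B| < |A ∖ B|: fails.
(b) |A ∩ B| > 3: holds.
(c) |A ∩ B| = 10: holds.

(b), (c)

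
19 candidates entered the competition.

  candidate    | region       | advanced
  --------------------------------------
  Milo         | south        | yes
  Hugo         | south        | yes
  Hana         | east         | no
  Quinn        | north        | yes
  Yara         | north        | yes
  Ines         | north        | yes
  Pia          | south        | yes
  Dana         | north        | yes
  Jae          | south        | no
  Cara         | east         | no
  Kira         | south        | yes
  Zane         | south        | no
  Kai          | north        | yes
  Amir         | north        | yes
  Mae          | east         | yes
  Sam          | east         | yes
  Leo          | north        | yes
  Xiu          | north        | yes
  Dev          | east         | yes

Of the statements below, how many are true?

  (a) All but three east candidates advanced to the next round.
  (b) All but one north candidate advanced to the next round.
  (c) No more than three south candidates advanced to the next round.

(a) east: |A| = 5, |A ∩ B| = 3; needs |A ∖ B| = 3 — false.
(b) north: |A| = 8, |A ∩ B| = 8; needs |A ∖ B| = 1 — false.
(c) south: |A| = 6, |A ∩ B| = 4; needs |A ∩ B| ≤ 3 — false.

0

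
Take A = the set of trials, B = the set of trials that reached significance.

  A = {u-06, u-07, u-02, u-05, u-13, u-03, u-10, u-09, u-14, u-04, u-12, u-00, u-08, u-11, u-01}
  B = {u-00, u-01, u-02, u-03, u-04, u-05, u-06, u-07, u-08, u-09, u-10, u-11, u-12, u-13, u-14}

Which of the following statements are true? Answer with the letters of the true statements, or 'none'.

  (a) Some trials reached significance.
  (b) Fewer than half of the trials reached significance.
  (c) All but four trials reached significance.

|A| = 15, |A ∩ B| = 15, |A ∖ B| = 0.
(a) A ∩ B ≠ ∅ (|A ∩ B| ≥ 1): holds.
(b) |A ∩ B| < |A ∖ B|: fails.
(c) |A ∖ B| = 4: fails.

(a)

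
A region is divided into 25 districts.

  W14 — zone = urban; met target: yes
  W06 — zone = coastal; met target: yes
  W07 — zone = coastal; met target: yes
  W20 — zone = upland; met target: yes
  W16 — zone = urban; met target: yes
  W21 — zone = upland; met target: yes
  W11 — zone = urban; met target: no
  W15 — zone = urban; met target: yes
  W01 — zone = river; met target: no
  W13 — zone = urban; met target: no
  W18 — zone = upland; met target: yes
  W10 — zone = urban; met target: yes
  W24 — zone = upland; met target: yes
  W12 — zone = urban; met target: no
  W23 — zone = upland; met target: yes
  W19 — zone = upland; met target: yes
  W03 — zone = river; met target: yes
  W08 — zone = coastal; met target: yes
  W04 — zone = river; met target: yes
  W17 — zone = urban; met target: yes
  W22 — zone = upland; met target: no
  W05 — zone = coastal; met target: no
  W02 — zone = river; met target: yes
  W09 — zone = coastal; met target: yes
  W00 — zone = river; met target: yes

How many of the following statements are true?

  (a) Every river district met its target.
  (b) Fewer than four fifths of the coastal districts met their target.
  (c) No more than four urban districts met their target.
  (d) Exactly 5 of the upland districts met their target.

0

(a) river: |A| = 5, |A ∩ B| = 4; needs A ⊆ B, i.e. every element of A is in B (|A ∖ B| = 0) — false.
(b) coastal: |A| = 5, |A ∩ B| = 4; needs |A ∩ B| / |A| < 4/5 — false.
(c) urban: |A| = 8, |A ∩ B| = 5; needs |A ∩ B| ≤ 4 — false.
(d) upland: |A| = 7, |A ∩ B| = 6; needs |A ∩ B| = 5 — false.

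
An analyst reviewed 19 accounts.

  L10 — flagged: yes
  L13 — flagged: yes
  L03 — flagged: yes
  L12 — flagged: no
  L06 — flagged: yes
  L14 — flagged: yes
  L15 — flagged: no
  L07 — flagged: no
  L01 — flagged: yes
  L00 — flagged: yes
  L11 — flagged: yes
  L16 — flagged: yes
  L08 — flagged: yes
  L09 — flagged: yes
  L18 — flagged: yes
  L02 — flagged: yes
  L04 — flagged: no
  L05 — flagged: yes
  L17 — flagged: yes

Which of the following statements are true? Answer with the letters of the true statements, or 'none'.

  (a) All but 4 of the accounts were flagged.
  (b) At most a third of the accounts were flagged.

(a)

|A| = 19, |A ∩ B| = 15, |A ∖ B| = 4.
(a) |A ∖ B| = 4: holds.
(b) |A ∩ B| / |A| ≤ 1/3: fails.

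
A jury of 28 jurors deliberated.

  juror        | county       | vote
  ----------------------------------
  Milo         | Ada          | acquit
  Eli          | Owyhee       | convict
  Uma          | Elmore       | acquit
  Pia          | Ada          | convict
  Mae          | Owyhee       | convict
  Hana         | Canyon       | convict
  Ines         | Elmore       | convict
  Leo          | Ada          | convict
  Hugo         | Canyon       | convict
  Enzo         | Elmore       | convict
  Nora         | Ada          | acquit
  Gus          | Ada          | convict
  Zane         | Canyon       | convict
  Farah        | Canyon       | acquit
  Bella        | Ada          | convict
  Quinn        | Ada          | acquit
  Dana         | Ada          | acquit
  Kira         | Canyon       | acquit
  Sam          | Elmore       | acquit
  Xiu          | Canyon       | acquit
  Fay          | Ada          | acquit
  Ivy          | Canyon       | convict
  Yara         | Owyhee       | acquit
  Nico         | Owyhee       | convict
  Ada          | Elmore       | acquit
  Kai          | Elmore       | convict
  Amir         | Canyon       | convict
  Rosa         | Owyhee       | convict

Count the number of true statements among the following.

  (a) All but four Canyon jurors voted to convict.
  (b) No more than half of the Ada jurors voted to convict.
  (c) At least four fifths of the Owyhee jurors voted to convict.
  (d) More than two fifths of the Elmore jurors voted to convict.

(a) Canyon: |A| = 8, |A ∩ B| = 5; needs |A ∖ B| = 4 — false.
(b) Ada: |A| = 9, |A ∩ B| = 4; needs |A ∩ B| ≤ |A ∖ B| — true.
(c) Owyhee: |A| = 5, |A ∩ B| = 4; needs |A ∩ B| / |A| ≥ 4/5 — true.
(d) Elmore: |A| = 6, |A ∩ B| = 3; needs |A ∩ B| / |A| > 2/5 — true.

3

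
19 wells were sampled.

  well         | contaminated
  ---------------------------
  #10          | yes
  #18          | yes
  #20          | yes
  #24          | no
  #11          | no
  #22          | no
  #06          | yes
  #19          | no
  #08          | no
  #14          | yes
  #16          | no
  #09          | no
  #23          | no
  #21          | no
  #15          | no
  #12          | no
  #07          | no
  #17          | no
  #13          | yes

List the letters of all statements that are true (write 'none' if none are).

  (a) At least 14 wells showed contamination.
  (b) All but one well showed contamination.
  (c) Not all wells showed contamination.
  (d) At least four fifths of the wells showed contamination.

|A| = 19, |A ∩ B| = 6, |A ∖ B| = 13.
(a) |A ∩ B| ≥ 14: fails.
(b) |A ∖ B| = 1: fails.
(c) A ⊄ B (|A ∖ B| ≥ 1): holds.
(d) |A ∩ B| / |A| ≥ 4/5: fails.

(c)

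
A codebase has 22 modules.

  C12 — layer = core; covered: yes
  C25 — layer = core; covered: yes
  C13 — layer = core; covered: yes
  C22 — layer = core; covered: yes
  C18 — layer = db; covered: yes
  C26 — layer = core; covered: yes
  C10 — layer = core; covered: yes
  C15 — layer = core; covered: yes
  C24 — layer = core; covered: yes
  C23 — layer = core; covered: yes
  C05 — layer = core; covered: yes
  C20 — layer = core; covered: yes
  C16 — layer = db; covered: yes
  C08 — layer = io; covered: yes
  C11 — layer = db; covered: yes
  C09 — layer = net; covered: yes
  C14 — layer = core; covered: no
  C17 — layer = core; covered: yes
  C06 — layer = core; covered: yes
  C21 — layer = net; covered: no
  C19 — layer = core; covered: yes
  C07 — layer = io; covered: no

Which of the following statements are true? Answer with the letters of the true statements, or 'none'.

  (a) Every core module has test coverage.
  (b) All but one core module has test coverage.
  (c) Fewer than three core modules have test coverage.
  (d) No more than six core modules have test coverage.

|A| = 15, |A ∩ B| = 14, |A ∖ B| = 1.
(a) A ⊆ B, i.e. every element of A is in B (|A ∖ B| = 0): fails.
(b) |A ∖ B| = 1: holds.
(c) |A ∩ B| < 3: fails.
(d) |A ∩ B| ≤ 6: fails.

(b)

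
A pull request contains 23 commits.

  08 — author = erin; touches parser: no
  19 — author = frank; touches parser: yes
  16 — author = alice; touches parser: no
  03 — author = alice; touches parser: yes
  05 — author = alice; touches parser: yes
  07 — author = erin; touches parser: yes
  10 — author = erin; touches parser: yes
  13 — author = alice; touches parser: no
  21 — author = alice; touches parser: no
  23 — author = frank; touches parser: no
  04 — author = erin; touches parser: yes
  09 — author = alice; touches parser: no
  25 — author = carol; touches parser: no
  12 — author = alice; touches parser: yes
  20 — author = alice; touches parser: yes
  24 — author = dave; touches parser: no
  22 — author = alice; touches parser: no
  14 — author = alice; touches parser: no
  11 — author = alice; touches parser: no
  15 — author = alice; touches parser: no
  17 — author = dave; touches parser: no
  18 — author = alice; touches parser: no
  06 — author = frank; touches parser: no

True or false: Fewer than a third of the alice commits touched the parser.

The determiner here denotes the relation: |A ∩ B| / |A| < 1/3.
A (the restrictor) = {16, 03, 05, 13, 21, 09, 12, 20, 22, 14, 11, 15, 18}, |A| = 13.
A ∩ B = {03, 05, 12, 20}, so |A ∩ B| = 4.
A ∖ B = {16, 13, 21, 09, 22, 14, 11, 15, 18}, so |A ∖ B| = 9.
|A ∩ B|/|A| = 4/13, so the statement is true.

True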